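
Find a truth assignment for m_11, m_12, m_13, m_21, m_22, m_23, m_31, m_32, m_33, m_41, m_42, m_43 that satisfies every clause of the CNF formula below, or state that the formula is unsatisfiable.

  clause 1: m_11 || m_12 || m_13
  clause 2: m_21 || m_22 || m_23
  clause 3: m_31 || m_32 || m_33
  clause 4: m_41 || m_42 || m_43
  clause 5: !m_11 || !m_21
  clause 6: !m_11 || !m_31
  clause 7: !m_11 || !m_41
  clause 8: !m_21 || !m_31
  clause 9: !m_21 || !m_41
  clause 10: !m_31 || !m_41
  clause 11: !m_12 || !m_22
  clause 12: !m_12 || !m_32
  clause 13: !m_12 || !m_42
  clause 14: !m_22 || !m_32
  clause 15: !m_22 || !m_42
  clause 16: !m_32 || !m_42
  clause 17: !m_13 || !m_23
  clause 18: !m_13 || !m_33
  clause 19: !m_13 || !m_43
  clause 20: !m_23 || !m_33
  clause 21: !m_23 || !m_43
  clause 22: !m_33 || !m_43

UNSATISFIABLE

Suppose m_11 = false.
Suppose m_12 = true.
The clause (!m_22) is unit, so m_22 = false.
The clause (!m_32) is unit, so m_32 = false.
The clause (!m_42) is unit, so m_42 = false.
Suppose m_21 = true.
The clause (!m_31) is unit, so m_31 = false.
The clause (m_33) is unit, so m_33 = true.
The clause (!m_41) is unit, so m_41 = false.
The clause (m_43) is unit, so m_43 = true.
That conflicts with the unit clause (!m_43).
So m_21 must be the other value — set m_21 = false.
The clause (m_23) is unit, so m_23 = true.
The clause (!m_13) is unit, so m_13 = false.
The clause (!m_33) is unit, so m_33 = false.
The clause (m_31) is unit, so m_31 = true.
The clause (!m_41) is unit, so m_41 = false.
The clause (m_43) is unit, so m_43 = true.
That conflicts with the unit clause (!m_43).
Neither m_21 = true nor m_21 = false works.
So m_12 must be the other value — set m_12 = false.
The clause (m_13) is unit, so m_13 = true.
The clause (!m_23) is unit, so m_23 = false.
The clause (!m_33) is unit, so m_33 = false.
The clause (!m_43) is unit, so m_43 = false.
Suppose m_21 = true.
The clause (!m_31) is unit, so m_31 = false.
The clause (m_32) is unit, so m_32 = true.
The clause (!m_41) is unit, so m_41 = false.
The clause (m_42) is unit, so m_42 = true.
That conflicts with the unit clause (!m_42).
So m_21 must be the other value — set m_21 = false.
The clause (m_22) is unit, so m_22 = true.
The clause (!m_32) is unit, so m_32 = false.
The clause (m_31) is unit, so m_31 = true.
The clause (!m_41) is unit, so m_41 = false.
The clause (m_42) is unit, so m_42 = true.
That conflicts with the unit clause (!m_42).
Neither m_21 = true nor m_21 = false works.
Neither m_12 = true nor m_12 = false works.
So m_11 must be the other value — set m_11 = true.
The clause (!m_21) is unit, so m_21 = false.
The clause (!m_31) is unit, so m_31 = false.
The clause (!m_41) is unit, so m_41 = false.
Suppose m_22 = true.
The clause (!m_12) is unit, so m_12 = false.
The clause (!m_32) is unit, so m_32 = false.
The clause (m_33) is unit, so m_33 = true.
The clause (!m_42) is unit, so m_42 = false.
The clause (m_43) is unit, so m_43 = true.
That conflicts with the unit clause (!m_43).
So m_22 must be the other value — set m_22 = false.
The clause (m_23) is unit, so m_23 = true.
The clause (!m_13) is unit, so m_13 = false.
The clause (!m_33) is unit, so m_33 = false.
The clause (m_32) is unit, so m_32 = true.
The clause (!m_12) is unit, so m_12 = false.
The clause (!m_42) is unit, so m_42 = false.
The clause (m_43) is unit, so m_43 = true.
That conflicts with the unit clause (!m_43).
Neither m_22 = true nor m_22 = false works.
Neither m_11 = true nor m_11 = false works.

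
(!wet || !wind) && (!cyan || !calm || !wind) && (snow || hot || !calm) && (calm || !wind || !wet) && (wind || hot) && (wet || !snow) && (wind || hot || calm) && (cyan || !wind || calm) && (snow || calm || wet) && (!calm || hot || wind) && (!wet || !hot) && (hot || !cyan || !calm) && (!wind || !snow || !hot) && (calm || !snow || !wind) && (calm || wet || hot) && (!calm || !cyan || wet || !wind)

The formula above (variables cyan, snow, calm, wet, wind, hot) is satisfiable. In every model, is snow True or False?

False

Suppose snow = true.
From the singleton clause (wet), wet = true.
From the singleton clause (!wind), wind = false.
From the singleton clause (hot), hot = true.
Now (!hot) is unsatisfied and unit — conflict.
So every satisfying assignment has snow = False.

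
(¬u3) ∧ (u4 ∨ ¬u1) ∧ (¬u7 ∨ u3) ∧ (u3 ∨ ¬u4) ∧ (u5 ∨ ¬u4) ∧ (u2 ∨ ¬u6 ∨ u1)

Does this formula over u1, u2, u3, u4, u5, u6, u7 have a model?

(¬u3) alone gives u3 = False.
(¬u7) alone gives u7 = False.
(¬u4) alone gives u4 = False.
(¬u1) alone gives u1 = False.
Branch on u2: set u2 = True.
All clauses hold; u5, u6 can take either value.
A satisfying assignment: u1=False; u2=True; u3=False; u4=False; u5=True; u6=True; u7=False.

Yes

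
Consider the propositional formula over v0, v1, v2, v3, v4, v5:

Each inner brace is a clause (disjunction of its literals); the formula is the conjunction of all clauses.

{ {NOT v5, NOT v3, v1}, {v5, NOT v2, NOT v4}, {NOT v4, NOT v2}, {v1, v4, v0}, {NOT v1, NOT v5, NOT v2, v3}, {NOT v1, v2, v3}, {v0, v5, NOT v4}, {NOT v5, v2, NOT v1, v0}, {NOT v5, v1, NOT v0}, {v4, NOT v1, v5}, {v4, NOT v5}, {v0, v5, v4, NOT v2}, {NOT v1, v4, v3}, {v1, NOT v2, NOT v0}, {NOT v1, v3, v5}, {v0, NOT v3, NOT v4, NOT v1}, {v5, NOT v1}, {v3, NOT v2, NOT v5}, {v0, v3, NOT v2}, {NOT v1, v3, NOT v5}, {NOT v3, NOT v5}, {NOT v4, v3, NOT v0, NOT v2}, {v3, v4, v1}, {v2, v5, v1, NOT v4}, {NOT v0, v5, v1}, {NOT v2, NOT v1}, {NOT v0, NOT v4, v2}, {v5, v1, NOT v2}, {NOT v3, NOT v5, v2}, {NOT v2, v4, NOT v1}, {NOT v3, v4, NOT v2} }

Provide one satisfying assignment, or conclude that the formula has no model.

v0: false, v1: false, v2: false, v3: false, v4: true, v5: true

Suppose v4 = true.
The clause (NOT v2) is unit, so v2 = false.
The clause (NOT v0) is unit, so v0 = false.
The clause (v5) is unit, so v5 = true.
The clause (NOT v1) is unit, so v1 = false.
The clause (NOT v3) is unit, so v3 = false.
Every clause now holds.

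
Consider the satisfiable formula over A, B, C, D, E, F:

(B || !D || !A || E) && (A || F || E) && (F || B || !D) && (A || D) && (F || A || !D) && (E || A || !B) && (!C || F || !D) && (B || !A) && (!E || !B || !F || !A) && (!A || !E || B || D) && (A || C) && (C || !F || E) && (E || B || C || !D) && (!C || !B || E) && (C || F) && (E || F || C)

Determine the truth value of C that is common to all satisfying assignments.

True

Suppose C = false.
Unit clause (A) forces A = true.
Unit clause (B) forces B = true.
Unit clause (F) forces F = true.
Unit clause (!E) forces E = false.
Now (E) is unsatisfied and unit — conflict.
So every satisfying assignment has C = True.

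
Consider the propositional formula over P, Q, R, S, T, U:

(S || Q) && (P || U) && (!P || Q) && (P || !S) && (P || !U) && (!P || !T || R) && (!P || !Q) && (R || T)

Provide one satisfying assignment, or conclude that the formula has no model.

Case S = true:
(P) alone gives P = true.
(Q) alone gives Q = true.
That conflicts with the unit clause (!Q).
Backtrack on S: now try S = false.
(Q) alone gives Q = true.
(!P) alone gives P = false.
(U) alone gives U = true.
That conflicts with the unit clause (!U).
Both values of S lead to a conflict.

UNSATISFIABLE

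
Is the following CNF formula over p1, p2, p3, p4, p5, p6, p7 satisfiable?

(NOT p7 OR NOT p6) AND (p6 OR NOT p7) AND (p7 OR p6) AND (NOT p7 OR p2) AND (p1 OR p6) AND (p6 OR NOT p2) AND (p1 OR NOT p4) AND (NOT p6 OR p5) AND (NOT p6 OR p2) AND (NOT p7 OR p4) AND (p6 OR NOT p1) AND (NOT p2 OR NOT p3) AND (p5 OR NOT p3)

Yes

Case p7 = false:
The clause (p6) is unit, so p6 = true.
The clause (p5) is unit, so p5 = true.
The clause (p2) is unit, so p2 = true.
The clause (NOT p3) is unit, so p3 = false.
Case p1 = false:
The clause (NOT p4) is unit, so p4 = false.
This assignment satisfies each clause.
A satisfying assignment: p1 ↦ false,  p2 ↦ true,  p3 ↦ false,  p4 ↦ false,  p5 ↦ true,  p6 ↦ true,  p7 ↦ false.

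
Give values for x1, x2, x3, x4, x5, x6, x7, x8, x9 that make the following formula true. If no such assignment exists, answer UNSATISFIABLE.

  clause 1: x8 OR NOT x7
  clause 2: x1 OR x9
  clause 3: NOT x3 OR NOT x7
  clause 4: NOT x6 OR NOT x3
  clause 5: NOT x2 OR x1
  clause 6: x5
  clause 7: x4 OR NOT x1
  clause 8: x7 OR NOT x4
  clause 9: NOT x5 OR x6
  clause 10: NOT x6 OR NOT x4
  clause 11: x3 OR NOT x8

x1=false; x2=false; x3=false; x4=false; x5=true; x6=true; x7=false; x8=false; x9=true

From the singleton clause (x5), x5 = true.
From the singleton clause (x6), x6 = true.
From the singleton clause (NOT x3), x3 = false.
From the singleton clause (NOT x4), x4 = false.
From the singleton clause (NOT x1), x1 = false.
From the singleton clause (x9), x9 = true.
From the singleton clause (NOT x2), x2 = false.
From the singleton clause (NOT x8), x8 = false.
From the singleton clause (NOT x7), x7 = false.
All clauses are satisfied.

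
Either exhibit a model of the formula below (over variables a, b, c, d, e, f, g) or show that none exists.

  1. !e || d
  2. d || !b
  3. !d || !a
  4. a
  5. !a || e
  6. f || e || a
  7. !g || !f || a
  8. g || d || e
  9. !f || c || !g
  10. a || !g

UNSATISFIABLE

The clause (a) is unit, so a = true.
The clause (!d) is unit, so d = false.
The clause (!e) is unit, so e = false.
Now (e) is unsatisfied and unit — conflict.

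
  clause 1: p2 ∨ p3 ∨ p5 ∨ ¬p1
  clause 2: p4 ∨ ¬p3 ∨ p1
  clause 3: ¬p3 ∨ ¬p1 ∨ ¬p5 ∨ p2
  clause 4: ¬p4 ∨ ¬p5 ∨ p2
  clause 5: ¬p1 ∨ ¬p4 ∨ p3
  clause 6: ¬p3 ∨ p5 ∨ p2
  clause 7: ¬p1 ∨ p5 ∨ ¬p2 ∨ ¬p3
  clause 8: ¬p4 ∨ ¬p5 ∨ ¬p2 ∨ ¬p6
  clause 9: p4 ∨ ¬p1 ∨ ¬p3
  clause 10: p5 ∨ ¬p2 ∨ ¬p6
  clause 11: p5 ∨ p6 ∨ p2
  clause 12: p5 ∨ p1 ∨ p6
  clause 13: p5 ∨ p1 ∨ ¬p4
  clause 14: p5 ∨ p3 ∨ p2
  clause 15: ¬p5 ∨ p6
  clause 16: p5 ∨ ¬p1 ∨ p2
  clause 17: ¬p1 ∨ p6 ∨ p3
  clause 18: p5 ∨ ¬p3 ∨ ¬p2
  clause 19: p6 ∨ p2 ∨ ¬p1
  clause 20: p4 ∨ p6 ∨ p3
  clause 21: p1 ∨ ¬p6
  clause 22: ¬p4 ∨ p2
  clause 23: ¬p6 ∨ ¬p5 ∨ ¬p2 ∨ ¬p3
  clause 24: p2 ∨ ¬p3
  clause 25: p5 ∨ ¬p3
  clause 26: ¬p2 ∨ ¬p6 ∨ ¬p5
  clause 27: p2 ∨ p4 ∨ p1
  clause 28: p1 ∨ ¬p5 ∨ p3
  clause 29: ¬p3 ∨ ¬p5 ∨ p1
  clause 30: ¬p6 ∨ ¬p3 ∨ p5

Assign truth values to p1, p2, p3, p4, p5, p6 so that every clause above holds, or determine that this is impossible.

p1 ↦ True,  p2 ↦ False,  p3 ↦ False,  p4 ↦ False,  p5 ↦ True,  p6 ↦ True

Case p5 = True:
Unit clause (p6) forces p6 = True.
Unit clause (p1) forces p1 = True.
Unit clause (¬p2) forces p2 = False.
Unit clause (¬p3) forces p3 = False.
Unit clause (¬p4) forces p4 = False.
Every clause now holds.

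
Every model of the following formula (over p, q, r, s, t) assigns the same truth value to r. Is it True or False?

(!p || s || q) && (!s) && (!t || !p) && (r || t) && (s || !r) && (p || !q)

False

Suppose r = true.
(!s) alone gives s = false.
But (s) is also a unit clause — contradiction.
So every satisfying assignment has r = False.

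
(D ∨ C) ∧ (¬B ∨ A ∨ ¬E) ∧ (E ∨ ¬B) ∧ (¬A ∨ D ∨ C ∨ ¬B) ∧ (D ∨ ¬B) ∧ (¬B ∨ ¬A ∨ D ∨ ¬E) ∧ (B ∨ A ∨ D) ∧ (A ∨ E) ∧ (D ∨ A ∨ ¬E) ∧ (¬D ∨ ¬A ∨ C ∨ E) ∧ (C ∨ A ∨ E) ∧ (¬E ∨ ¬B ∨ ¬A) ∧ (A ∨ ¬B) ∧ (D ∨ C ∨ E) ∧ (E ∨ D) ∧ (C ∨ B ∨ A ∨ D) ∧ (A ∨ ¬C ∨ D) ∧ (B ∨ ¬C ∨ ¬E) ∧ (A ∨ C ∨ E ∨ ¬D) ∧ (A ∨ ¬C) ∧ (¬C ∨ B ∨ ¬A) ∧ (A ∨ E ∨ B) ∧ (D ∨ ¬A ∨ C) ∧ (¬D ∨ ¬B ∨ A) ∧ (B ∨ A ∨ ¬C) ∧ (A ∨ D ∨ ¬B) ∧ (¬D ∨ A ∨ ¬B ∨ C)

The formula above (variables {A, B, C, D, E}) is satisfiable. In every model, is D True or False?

True

Suppose D = False.
Unit clause (C) forces C = True.
Unit clause (¬B) forces B = False.
Unit clause (A) forces A = True.
Now (¬A) is unsatisfied and unit — conflict.
So every satisfying assignment has D = True.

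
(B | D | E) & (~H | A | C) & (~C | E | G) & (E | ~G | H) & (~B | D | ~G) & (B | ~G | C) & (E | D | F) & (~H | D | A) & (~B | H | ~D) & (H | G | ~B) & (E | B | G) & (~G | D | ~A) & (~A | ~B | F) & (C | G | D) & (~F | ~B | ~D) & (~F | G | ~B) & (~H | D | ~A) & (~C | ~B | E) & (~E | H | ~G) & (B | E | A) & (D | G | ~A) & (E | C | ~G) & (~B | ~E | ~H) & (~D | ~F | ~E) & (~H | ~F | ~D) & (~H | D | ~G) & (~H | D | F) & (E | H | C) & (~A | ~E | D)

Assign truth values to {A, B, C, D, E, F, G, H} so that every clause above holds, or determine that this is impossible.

Try B = 0.
Try D = 1.
Try G = 0.
(E) alone gives E = 1.
(~F) alone gives F = 0.
Try H = 0.
No clause remains; A, C are free.

A: 1; B: 0; C: 1; D: 1; E: 1; F: 0; G: 0; H: 0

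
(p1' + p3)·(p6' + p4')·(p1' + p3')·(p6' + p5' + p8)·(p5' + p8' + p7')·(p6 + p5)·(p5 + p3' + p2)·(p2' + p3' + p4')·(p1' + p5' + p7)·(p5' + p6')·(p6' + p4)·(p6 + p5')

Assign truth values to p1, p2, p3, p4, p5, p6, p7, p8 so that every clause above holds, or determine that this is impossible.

Try p1 = 0.
Try p6 = 0.
Unit clause (p5) forces p5 = 1.
Now (p5') is unsatisfied and unit — conflict.
So p6 must be the other value — set p6 = 1.
Unit clause (p4') forces p4 = 0.
Now (p4) is unsatisfied and unit — conflict.
Either choice for p6 ends in contradiction.
So p1 must be the other value — set p1 = 1.
Unit clause (p3) forces p3 = 1.
Now (p3') is unsatisfied and unit — conflict.
Either choice for p1 ends in contradiction.

UNSATISFIABLE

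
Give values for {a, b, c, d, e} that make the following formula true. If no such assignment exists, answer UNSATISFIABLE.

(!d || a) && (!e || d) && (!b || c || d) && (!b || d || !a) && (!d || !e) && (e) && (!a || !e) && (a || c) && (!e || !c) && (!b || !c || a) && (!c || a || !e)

From the singleton clause (e), e = true.
From the singleton clause (d), d = true.
Now (!d) is unsatisfied and unit — conflict.

UNSATISFIABLE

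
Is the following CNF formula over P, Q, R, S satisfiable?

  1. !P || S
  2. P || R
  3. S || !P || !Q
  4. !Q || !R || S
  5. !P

Yes, satisfiable

From the singleton clause (!P), P = false.
From the singleton clause (R), R = true.
Branch on Q: set Q = true.
From the singleton clause (S), S = true.
This assignment satisfies each clause.
A satisfying assignment: P ↦ false,  Q ↦ true,  R ↦ true,  S ↦ true.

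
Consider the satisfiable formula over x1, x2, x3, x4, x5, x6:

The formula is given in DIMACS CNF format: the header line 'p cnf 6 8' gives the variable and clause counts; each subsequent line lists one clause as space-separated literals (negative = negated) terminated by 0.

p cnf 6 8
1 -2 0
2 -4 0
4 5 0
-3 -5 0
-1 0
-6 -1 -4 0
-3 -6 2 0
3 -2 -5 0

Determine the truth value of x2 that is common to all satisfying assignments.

Suppose x2 = True.
The clause (x1) is unit, so x1 = True.
Now (¬x1) is unsatisfied and unit — conflict.
So every satisfying assignment has x2 = False.

False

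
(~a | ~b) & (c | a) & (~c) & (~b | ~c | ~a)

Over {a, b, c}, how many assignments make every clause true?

1

There are 2^3 = 8 truth assignments over (a, b, c).
Split on c. With c = 1, the clauses containing c are satisfied and ~c drops from the rest; 0 of the 2^2 = 4 assignments to the other variables satisfy what remains.
With c = 0, by the same count on the reduced clause set, 1 assignment works.
(One model: a=T, b=F, c=F.)
Total: 0 + 1 = 1.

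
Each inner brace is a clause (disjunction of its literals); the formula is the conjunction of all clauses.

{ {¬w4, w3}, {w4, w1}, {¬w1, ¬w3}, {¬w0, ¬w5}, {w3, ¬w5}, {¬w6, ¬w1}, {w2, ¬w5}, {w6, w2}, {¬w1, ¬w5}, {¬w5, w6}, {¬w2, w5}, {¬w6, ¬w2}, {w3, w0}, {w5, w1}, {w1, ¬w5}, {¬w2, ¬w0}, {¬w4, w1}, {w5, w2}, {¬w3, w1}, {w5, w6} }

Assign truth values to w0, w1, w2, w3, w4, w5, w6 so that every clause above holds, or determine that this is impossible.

UNSATISFIABLE

Case w4 = False:
From the singleton clause (w1), w1 = True.
From the singleton clause (¬w3), w3 = False.
From the singleton clause (¬w5), w5 = False.
From the singleton clause (¬w6), w6 = False.
That conflicts with the unit clause (w6).
Backtrack on w4: now try w4 = True.
From the singleton clause (w3), w3 = True.
From the singleton clause (¬w1), w1 = False.
That conflicts with the unit clause (w1).
Both values of w4 lead to a conflict.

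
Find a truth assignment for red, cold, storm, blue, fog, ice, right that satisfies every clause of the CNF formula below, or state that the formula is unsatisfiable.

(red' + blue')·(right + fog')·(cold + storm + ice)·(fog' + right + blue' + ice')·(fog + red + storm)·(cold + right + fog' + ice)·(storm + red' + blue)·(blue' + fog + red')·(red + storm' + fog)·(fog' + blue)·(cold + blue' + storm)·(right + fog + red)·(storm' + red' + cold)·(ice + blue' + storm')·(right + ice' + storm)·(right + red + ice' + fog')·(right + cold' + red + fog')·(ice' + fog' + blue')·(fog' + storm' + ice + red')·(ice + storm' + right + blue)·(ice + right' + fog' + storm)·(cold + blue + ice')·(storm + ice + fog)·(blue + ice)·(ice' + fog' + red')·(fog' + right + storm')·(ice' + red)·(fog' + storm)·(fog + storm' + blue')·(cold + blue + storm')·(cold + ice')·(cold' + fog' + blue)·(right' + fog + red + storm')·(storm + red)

Try red = 1.
The clause (blue') is unit, so blue = 0.
The clause (storm) is unit, so storm = 1.
The clause (fog') is unit, so fog = 0.
The clause (cold) is unit, so cold = 1.
The clause (ice) is unit, so ice = 1.
No clause remains; right is free.

red=1; cold=1; storm=1; blue=0; fog=0; ice=1; right=1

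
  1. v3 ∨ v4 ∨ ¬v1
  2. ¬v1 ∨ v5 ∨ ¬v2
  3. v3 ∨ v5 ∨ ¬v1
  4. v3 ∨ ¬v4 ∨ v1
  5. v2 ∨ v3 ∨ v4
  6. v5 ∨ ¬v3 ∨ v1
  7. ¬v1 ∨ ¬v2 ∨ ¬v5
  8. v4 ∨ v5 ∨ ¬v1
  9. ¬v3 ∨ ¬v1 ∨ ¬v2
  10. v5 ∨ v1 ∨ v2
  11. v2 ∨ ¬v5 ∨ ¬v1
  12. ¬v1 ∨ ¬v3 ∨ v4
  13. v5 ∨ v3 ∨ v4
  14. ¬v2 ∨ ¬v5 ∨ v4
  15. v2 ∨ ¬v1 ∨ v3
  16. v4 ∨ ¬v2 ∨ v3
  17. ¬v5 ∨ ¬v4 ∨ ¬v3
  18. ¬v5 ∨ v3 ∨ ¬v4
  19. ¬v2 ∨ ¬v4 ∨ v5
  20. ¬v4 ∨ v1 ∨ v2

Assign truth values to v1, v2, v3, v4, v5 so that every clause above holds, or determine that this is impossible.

v1=False; v2=False; v3=True; v4=False; v5=True

Case v3 = True:
Case v5 = True:
The clause (¬v4) is unit, so v4 = False.
The clause (¬v1) is unit, so v1 = False.
The clause (¬v2) is unit, so v2 = False.
All clauses are satisfied.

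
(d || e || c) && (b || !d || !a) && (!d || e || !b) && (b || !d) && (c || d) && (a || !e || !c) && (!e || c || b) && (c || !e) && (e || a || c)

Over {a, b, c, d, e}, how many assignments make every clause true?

There are 2^5 = 32 truth assignments over (a, b, c, d, e).
Split on a. With a = true, the clauses containing a are satisfied and !a drops from the rest; 5 of the 2^4 = 16 assignments to the other variables satisfy what remains.
With a = false, by the same count on the reduced clause set, 2 assignments work.
Total: 5 + 2 = 7.

7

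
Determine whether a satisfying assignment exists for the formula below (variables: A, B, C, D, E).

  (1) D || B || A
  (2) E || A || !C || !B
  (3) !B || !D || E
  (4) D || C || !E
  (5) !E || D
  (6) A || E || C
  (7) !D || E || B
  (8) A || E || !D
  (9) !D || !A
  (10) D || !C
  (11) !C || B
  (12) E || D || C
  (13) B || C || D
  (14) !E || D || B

Yes, satisfiable

Case E = true:
The clause (D) is unit, so D = true.
The clause (!A) is unit, so A = false.
Case C = false:
All clauses hold; B can take either value.
A satisfying assignment: A=false,  B=true,  C=false,  D=true,  E=true.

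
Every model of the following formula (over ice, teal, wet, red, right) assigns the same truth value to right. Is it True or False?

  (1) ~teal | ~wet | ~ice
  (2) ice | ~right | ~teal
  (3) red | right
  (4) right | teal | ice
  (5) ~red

Suppose right = 0.
Unit clause (red) forces red = 1.
That conflicts with the unit clause (~red).
So every satisfying assignment has right = True.

True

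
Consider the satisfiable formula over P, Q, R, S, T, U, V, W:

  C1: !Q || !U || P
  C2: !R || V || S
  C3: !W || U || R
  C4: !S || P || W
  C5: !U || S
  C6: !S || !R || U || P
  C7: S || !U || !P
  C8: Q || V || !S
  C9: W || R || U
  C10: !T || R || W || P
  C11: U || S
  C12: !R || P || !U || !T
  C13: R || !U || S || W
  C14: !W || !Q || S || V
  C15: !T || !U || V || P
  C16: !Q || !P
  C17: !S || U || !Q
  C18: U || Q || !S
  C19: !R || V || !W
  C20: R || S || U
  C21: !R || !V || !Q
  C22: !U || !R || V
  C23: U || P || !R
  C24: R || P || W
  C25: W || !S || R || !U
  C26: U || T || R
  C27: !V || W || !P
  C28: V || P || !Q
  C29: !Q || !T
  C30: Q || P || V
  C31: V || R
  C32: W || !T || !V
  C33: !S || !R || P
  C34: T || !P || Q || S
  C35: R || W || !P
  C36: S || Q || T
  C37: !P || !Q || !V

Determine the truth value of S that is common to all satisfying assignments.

True

Suppose S = false.
(!U) alone gives U = false.
That conflicts with the unit clause (U).
So every satisfying assignment has S = True.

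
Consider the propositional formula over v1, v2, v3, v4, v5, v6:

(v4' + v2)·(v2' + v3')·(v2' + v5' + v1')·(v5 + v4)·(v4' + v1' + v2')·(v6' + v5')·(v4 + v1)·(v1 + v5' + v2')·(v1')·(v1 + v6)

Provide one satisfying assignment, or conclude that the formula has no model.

v1 ↦ 0, v2 ↦ 1, v3 ↦ 0, v4 ↦ 1, v5 ↦ 0, v6 ↦ 1

The clause (v1') is unit, so v1 = 0.
The clause (v4) is unit, so v4 = 1.
The clause (v2) is unit, so v2 = 1.
The clause (v3') is unit, so v3 = 0.
The clause (v5') is unit, so v5 = 0.
The clause (v6) is unit, so v6 = 1.
This assignment satisfies each clause.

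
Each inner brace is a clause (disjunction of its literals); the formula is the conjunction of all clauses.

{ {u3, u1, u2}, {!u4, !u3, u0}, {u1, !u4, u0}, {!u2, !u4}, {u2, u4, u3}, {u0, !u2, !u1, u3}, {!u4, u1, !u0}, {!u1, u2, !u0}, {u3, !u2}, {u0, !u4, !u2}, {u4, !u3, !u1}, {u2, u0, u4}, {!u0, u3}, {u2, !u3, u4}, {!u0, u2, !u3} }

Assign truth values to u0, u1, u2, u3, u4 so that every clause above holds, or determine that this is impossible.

Branch on u2: set u2 = true.
Unit clause (!u4) forces u4 = false.
Unit clause (u3) forces u3 = true.
Unit clause (!u1) forces u1 = false.
All clauses hold; u0 can take either value.

u0: false; u1: false; u2: true; u3: true; u4: false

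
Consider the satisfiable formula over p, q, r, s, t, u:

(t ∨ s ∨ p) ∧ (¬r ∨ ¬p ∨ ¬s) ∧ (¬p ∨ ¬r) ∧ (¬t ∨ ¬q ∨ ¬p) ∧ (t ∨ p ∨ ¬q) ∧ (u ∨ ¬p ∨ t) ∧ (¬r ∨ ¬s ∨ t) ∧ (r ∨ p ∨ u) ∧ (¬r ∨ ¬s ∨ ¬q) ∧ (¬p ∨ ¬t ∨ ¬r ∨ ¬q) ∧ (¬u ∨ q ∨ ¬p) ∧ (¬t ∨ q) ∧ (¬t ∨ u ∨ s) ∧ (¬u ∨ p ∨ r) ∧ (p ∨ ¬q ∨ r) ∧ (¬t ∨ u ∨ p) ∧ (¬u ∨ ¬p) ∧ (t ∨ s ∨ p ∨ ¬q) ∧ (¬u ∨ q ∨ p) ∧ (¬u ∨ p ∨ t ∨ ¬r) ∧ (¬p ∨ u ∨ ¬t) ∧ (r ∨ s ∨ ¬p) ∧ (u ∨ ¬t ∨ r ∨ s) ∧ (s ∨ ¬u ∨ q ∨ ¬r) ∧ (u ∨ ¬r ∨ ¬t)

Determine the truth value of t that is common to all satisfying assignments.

Suppose t = False.
Case s = True:
Unit clause (¬r) forces r = False.
Case p = True:
Unit clause (u) forces u = True.
Now (¬u) is unsatisfied and unit — conflict.
Undo p and try p = False.
Unit clause (¬q) forces q = False.
Unit clause (u) forces u = True.
Now (¬u) is unsatisfied and unit — conflict.
Both values of p lead to a conflict.
Undo s and try s = False.
Unit clause (p) forces p = True.
Unit clause (¬r) forces r = False.
Now (r) is unsatisfied and unit — conflict.
Both values of s lead to a conflict.
So every satisfying assignment has t = True.

True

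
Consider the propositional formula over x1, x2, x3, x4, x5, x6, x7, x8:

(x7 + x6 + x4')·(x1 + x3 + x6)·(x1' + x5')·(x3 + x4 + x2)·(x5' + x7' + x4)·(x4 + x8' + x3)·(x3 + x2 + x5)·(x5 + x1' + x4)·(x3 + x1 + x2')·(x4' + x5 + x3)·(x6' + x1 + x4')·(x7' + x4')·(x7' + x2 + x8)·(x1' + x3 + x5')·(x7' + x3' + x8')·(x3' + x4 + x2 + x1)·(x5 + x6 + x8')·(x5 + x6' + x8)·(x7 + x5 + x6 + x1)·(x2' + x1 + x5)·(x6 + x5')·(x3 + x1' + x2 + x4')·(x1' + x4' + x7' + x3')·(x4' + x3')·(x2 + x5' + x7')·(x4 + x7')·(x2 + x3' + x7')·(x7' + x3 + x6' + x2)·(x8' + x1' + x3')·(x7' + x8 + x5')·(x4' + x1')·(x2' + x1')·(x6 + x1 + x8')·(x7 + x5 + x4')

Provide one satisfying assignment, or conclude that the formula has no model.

x1=0; x2=1; x3=1; x4=0; x5=1; x6=1; x7=0; x8=0

Branch on x1: set x1 = 0.
Branch on x3: set x3 = 1.
(x4') alone gives x4 = 0.
(x2) alone gives x2 = 1.
(x5) alone gives x5 = 1.
(x7') alone gives x7 = 0.
(x6) alone gives x6 = 1.
Every clause is now satisfied; x8 is unconstrained.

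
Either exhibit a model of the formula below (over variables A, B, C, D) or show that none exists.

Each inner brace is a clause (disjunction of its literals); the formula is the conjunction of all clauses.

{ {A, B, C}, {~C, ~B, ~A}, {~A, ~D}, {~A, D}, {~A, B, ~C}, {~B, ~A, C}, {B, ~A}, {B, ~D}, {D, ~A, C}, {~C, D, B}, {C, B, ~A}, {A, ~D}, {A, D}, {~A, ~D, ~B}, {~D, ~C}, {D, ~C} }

Try A = 0.
Unit clause (~D) forces D = 0.
That conflicts with the unit clause (D).
That branch fails; take A = 1 instead.
Unit clause (~D) forces D = 0.
That conflicts with the unit clause (D).
Both values of A lead to a conflict.

UNSATISFIABLE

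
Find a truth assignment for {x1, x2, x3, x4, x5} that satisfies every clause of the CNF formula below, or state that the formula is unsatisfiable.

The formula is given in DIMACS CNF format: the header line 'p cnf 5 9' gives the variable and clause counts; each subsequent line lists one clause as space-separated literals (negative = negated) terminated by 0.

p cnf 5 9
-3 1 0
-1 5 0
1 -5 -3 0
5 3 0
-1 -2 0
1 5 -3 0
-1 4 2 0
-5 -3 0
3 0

UNSATISFIABLE

The clause (x3) is unit, so x3 = True.
The clause (x1) is unit, so x1 = True.
The clause (x5) is unit, so x5 = True.
But (¬x5) is also a unit clause — contradiction.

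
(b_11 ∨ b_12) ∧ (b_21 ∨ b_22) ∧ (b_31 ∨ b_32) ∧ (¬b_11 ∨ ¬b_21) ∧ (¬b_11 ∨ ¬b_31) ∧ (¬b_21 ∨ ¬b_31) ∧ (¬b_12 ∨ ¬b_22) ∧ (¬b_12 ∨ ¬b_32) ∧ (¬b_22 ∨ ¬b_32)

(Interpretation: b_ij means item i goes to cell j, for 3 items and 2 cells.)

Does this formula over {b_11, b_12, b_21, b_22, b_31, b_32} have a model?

Unsatisfiable

Try b_11 = True.
The clause (¬b_21) is unit, so b_21 = False.
The clause (b_22) is unit, so b_22 = True.
The clause (¬b_31) is unit, so b_31 = False.
The clause (b_32) is unit, so b_32 = True.
But (¬b_32) is also a unit clause — contradiction.
So b_11 must be the other value — set b_11 = False.
The clause (b_12) is unit, so b_12 = True.
The clause (¬b_22) is unit, so b_22 = False.
The clause (b_21) is unit, so b_21 = True.
The clause (¬b_31) is unit, so b_31 = False.
The clause (b_32) is unit, so b_32 = True.
But (¬b_32) is also a unit clause — contradiction.
Neither b_11 = True nor b_11 = False works.
No assignment satisfies every clause.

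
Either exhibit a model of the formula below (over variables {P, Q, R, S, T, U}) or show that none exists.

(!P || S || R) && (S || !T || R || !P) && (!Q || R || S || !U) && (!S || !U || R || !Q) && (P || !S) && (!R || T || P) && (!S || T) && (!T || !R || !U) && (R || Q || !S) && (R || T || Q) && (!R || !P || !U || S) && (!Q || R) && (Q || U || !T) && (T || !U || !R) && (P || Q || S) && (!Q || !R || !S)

P: false; Q: true; R: true; S: false; T: true; U: false

Branch on P: set P = false.
The clause (!S) is unit, so S = false.
The clause (Q) is unit, so Q = true.
The clause (R) is unit, so R = true.
The clause (T) is unit, so T = true.
The clause (!U) is unit, so U = false.
This assignment satisfies each clause.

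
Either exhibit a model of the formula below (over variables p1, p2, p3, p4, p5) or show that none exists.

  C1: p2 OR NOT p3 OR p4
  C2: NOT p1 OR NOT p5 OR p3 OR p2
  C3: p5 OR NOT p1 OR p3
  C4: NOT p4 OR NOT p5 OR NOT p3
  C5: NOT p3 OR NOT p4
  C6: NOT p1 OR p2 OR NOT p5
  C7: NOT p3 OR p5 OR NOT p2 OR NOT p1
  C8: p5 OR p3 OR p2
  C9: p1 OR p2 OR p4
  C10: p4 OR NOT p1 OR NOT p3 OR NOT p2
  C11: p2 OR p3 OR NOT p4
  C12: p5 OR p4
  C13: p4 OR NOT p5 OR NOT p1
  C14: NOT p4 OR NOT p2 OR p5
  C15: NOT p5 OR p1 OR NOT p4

Case p3 = false:
Case p5 = true:
Case p1 = true:
(p2) alone gives p2 = true.
(p4) alone gives p4 = true.
Every clause now holds.

p1 ↦ true; p2 ↦ true; p3 ↦ false; p4 ↦ true; p5 ↦ true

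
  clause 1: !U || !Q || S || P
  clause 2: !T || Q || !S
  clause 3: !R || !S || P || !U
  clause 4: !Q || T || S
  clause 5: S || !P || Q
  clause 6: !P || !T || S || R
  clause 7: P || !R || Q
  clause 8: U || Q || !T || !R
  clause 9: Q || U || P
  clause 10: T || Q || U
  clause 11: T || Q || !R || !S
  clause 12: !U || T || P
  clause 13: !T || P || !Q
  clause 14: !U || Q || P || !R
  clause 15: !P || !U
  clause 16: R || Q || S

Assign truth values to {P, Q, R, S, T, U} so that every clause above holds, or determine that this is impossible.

P=true; Q=true; R=true; S=false; T=true; U=false

Suppose P = true.
Unit clause (!U) forces U = false.
Suppose S = false.
Unit clause (Q) forces Q = true.
Unit clause (T) forces T = true.
Unit clause (R) forces R = true.
This assignment satisfies each clause.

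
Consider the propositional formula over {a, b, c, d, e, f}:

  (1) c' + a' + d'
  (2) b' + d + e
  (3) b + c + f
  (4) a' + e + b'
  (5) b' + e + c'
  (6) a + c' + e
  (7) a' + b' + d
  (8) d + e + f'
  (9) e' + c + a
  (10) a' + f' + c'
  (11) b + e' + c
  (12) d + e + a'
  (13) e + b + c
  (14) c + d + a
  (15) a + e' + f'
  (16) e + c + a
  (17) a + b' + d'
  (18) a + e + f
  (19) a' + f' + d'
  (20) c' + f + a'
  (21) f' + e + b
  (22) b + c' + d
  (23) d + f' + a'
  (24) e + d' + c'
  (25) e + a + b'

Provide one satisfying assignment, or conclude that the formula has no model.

a=0; b=1; c=1; d=0; e=1; f=0

Case c = 1:
Case a = 0:
(e) alone gives e = 1.
(f') alone gives f = 0.
Case b = 1:
(d') alone gives d = 0.
Every clause now holds.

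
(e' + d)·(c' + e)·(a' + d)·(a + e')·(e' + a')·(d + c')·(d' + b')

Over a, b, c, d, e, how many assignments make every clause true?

4

There are 2^5 = 32 truth assignments over (a, b, c, d, e).
Split on c. With c = 1, the clauses containing c are satisfied and c' drops from the rest; 0 of the 2^4 = 16 assignments to the other variables satisfy what remains.
With c = 0, by the same count on the reduced clause set, 4 assignments work.
Total: 0 + 4 = 4.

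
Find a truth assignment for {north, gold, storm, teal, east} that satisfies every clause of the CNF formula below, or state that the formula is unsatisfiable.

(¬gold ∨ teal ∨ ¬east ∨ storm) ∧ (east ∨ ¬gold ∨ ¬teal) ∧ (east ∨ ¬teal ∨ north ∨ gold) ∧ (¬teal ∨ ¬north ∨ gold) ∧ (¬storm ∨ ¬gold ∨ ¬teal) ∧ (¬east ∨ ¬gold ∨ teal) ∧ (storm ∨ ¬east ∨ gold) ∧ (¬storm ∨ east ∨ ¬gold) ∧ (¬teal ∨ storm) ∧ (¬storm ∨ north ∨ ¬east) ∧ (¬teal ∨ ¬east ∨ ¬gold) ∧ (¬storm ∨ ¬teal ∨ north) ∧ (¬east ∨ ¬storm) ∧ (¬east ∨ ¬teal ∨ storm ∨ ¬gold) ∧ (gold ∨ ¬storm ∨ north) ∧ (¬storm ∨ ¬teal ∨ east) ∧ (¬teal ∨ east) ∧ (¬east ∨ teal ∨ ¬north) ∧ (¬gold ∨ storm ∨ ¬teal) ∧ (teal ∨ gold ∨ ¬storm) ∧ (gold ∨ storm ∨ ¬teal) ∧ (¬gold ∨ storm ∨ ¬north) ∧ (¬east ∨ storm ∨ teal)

Try teal = False.
Try east = False.
Try storm = False.
Try gold = False.
Every clause is now satisfied; north is unconstrained.

north=False; gold=False; storm=False; teal=False; east=False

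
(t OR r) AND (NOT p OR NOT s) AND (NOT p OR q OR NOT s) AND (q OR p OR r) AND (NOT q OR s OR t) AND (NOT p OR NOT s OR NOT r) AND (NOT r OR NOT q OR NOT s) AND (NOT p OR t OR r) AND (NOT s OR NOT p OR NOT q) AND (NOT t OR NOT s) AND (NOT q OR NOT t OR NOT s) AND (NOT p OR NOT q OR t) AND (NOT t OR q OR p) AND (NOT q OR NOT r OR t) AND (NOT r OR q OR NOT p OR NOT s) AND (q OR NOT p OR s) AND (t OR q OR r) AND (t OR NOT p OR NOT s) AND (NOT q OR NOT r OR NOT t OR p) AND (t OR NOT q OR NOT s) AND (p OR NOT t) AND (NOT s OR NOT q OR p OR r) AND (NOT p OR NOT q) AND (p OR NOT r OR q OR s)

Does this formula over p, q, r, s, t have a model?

Suppose t = false.
(r) alone gives r = true.
(NOT q) alone gives q = false.
Suppose p = false.
(s) alone gives s = true.
This assignment satisfies each clause.
A satisfying assignment: p ↦ false; q ↦ false; r ↦ true; s ↦ true; t ↦ false.

Satisfiable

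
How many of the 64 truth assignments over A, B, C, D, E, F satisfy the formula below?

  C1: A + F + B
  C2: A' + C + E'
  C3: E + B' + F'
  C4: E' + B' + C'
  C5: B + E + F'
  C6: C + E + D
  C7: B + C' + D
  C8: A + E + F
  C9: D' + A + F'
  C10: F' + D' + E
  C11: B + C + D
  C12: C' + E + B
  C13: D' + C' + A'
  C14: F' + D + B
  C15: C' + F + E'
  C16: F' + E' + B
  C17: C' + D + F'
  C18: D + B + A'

6

There are 2^6 = 64 truth assignments over (A, B, C, D, E, F).
Split on E. With E = 1, the clauses containing E are satisfied and E' drops from the rest; 3 of the 2^5 = 32 assignments to the other variables satisfy what remains.
With E = 0, by the same count on the reduced clause set, 3 assignments work.
Total: 3 + 3 = 6.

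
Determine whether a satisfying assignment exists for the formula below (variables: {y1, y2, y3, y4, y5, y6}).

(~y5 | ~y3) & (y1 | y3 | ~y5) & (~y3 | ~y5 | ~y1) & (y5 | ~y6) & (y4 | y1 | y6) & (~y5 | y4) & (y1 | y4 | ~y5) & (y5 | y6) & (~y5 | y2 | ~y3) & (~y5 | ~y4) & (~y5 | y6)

Try y5 = 0.
Unit clause (~y6) forces y6 = 0.
But (y6) is also a unit clause — contradiction.
That branch fails; take y5 = 1 instead.
Unit clause (~y3) forces y3 = 0.
Unit clause (y1) forces y1 = 1.
Unit clause (y4) forces y4 = 1.
But (~y4) is also a unit clause — contradiction.
Neither y5 = 1 nor y5 = 0 works.
No assignment satisfies every clause.

Unsatisfiable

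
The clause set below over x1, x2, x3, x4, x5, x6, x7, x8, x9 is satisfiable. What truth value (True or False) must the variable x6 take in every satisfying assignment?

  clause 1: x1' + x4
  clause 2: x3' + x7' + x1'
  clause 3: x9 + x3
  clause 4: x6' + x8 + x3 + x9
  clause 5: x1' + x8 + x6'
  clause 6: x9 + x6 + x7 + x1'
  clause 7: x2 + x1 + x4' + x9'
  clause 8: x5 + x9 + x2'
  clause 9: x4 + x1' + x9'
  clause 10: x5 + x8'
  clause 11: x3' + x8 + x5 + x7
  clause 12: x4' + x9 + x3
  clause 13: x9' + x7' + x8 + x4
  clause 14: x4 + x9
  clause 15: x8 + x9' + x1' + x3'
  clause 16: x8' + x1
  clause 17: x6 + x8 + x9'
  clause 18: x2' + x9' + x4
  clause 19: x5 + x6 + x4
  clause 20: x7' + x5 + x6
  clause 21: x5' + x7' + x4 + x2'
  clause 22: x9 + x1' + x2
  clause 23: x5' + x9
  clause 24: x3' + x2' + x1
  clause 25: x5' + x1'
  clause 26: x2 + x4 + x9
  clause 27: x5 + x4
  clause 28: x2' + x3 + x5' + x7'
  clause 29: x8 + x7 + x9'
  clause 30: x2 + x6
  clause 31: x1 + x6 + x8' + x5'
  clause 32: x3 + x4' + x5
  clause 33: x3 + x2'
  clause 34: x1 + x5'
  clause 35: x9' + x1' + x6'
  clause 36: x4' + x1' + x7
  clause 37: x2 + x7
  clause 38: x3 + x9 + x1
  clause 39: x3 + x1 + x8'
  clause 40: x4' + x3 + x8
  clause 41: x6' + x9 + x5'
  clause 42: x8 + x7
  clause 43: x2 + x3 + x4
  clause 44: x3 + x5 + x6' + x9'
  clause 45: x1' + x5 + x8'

True

Suppose x6 = 0.
From the singleton clause (x2), x2 = 1.
From the singleton clause (x3), x3 = 1.
From the singleton clause (x1), x1 = 1.
From the singleton clause (x4), x4 = 1.
From the singleton clause (x7'), x7 = 0.
Now (x7) is unsatisfied and unit — conflict.
So every satisfying assignment has x6 = True.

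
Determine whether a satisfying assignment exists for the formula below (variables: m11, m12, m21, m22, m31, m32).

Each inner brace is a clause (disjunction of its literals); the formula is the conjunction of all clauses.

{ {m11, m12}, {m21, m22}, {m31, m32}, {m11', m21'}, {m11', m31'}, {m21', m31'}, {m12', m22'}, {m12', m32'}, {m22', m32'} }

Suppose m11 = 1.
Unit clause (m21') forces m21 = 0.
Unit clause (m22) forces m22 = 1.
Unit clause (m31') forces m31 = 0.
Unit clause (m32) forces m32 = 1.
Now (m32') is unsatisfied and unit — conflict.
Undo m11 and try m11 = 0.
Unit clause (m12) forces m12 = 1.
Unit clause (m22') forces m22 = 0.
Unit clause (m21) forces m21 = 1.
Unit clause (m31') forces m31 = 0.
Unit clause (m32) forces m32 = 1.
Now (m32') is unsatisfied and unit — conflict.
Neither m11 = 1 nor m11 = 0 works.
No assignment satisfies every clause.

Unsatisfiable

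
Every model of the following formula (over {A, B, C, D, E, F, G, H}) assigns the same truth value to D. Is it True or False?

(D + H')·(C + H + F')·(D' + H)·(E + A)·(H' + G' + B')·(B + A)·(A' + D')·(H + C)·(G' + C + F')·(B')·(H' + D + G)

Suppose D = 1.
The clause (H) is unit, so H = 1.
The clause (A') is unit, so A = 0.
The clause (E) is unit, so E = 1.
The clause (B) is unit, so B = 1.
But (B') is also a unit clause — contradiction.
So every satisfying assignment has D = False.

False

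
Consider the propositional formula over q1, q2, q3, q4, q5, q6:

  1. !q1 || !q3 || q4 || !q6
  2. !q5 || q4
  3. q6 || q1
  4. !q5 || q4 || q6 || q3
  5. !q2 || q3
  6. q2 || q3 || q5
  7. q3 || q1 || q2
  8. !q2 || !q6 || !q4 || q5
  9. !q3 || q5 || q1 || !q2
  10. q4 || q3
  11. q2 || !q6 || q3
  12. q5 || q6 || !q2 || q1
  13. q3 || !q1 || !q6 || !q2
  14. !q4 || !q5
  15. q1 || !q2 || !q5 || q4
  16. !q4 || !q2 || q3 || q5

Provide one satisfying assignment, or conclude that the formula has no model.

Case q5 = false:
Case q6 = true:
Case q2 = false:
From the singleton clause (q3), q3 = true.
Case q1 = true:
From the singleton clause (q4), q4 = true.
All clauses are satisfied.

q1 ↦ true, q2 ↦ false, q3 ↦ true, q4 ↦ true, q5 ↦ false, q6 ↦ true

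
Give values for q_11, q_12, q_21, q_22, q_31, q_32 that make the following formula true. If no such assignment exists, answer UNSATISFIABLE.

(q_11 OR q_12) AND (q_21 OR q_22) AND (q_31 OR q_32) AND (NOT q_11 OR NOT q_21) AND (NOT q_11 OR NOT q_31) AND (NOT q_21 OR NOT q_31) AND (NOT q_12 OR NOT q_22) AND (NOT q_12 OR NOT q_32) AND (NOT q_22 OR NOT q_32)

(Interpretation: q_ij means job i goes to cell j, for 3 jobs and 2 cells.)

UNSATISFIABLE

Branch on q_11: set q_11 = true.
The clause (NOT q_21) is unit, so q_21 = false.
The clause (q_22) is unit, so q_22 = true.
The clause (NOT q_31) is unit, so q_31 = false.
The clause (q_32) is unit, so q_32 = true.
Now (NOT q_32) is unsatisfied and unit — conflict.
Undo q_11 and try q_11 = false.
The clause (q_12) is unit, so q_12 = true.
The clause (NOT q_22) is unit, so q_22 = false.
The clause (q_21) is unit, so q_21 = true.
The clause (NOT q_31) is unit, so q_31 = false.
The clause (q_32) is unit, so q_32 = true.
Now (NOT q_32) is unsatisfied and unit — conflict.
Either choice for q_11 ends in contradiction.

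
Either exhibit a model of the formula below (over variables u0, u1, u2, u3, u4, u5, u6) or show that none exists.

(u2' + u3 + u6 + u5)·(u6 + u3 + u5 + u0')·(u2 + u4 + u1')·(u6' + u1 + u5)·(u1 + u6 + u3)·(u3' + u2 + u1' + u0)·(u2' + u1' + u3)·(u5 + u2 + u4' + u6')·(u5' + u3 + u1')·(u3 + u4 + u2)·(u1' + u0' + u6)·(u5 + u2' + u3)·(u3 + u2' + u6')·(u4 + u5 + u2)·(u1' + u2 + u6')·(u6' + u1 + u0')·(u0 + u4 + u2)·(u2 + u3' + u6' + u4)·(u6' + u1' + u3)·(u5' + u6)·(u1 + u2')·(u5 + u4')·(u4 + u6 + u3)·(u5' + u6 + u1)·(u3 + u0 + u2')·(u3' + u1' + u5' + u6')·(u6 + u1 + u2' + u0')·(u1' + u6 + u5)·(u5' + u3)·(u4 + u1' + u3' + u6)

u0=0,  u1=1,  u2=1,  u3=1,  u4=0,  u5=0,  u6=1

Suppose u5 = 0.
(u4') alone gives u4 = 0.
(u2) alone gives u2 = 1.
(u3) alone gives u3 = 1.
(u1) alone gives u1 = 1.
(u6) alone gives u6 = 1.
All clauses hold; u0 can take either value.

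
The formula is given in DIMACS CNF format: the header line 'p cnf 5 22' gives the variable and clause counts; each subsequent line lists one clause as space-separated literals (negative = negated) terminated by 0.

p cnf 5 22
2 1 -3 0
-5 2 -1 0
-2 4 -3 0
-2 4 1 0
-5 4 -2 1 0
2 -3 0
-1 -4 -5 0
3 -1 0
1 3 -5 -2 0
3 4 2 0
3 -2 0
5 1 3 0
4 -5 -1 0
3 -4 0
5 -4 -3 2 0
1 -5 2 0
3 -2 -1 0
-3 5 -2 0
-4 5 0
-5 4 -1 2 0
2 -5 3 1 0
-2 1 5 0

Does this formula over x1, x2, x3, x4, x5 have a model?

Satisfiable

Branch on x2: set x2 = True.
The clause (x3) is unit, so x3 = True.
The clause (x4) is unit, so x4 = True.
The clause (x5) is unit, so x5 = True.
The clause (¬x1) is unit, so x1 = False.
This assignment satisfies each clause.
A satisfying assignment: x1=False, x2=True, x3=True, x4=True, x5=True.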